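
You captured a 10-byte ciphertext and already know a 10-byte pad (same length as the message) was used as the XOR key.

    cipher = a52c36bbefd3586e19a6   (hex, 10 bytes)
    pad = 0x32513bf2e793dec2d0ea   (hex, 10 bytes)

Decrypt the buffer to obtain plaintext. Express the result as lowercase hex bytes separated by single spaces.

XOR is its own inverse, so applying the key byte-wise gives the result directly.
165 xor  50 = 151
 44 xor  81 = 125
 54 xor  59 =  13
187 xor 242 =  73
239 xor 231 =   8
211 xor 147 =  64
 88 xor 222 = 134
110 xor 194 = 172
 25 xor 208 = 201
166 xor 234 =  76

97 7d 0d 49 08 40 86 ac c9 4c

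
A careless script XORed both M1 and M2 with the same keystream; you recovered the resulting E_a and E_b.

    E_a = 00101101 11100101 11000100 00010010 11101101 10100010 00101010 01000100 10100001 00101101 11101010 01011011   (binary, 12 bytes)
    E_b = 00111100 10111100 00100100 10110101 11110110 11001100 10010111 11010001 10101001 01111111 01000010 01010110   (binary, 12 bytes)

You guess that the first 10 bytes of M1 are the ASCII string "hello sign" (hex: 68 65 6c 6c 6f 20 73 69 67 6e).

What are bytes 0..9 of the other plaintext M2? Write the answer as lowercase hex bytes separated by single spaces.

First, E_a ⊕ E_b = (M1 ⊕ K) ⊕ (M2 ⊕ K) = M1 ⊕ M2, so the key drops out. Then M2 = (M1 ⊕ M2) ⊕ M1 over the first 10 bytes.
byte 0: (2d xor 3c) xor 68 = 11 xor 68 = 79
byte 1: (e5 xor bc) xor 65 = 59 xor 65 = 3c
byte 2: (c4 xor 24) xor 6c = e0 xor 6c = 8c
byte 3: (12 xor b5) xor 6c = a7 xor 6c = cb
byte 4: (ed xor f6) xor 6f = 1b xor 6f = 74
byte 5: (a2 xor cc) xor 20 = 6e xor 20 = 4e
byte 6: (2a xor 97) xor 73 = bd xor 73 = ce
byte 7: (44 xor d1) xor 69 = 95 xor 69 = fc
byte 8: (a1 xor a9) xor 67 = 08 xor 67 = 6f
byte 9: (2d xor 7f) xor 6e = 52 xor 6e = 3c

79 3c 8c cb 74 4e ce fc 6f 3c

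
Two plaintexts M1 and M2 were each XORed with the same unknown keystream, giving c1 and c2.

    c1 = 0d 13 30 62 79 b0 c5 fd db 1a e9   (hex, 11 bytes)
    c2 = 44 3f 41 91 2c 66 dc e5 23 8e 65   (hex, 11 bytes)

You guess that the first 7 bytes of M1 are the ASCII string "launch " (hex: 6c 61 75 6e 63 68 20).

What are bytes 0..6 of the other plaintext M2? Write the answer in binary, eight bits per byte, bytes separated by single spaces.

00100101 01001101 00000100 10011101 00110110 10111110 00111001

First, c1 ⊕ c2 = (M1 ⊕ K) ⊕ (M2 ⊕ K) = M1 ⊕ M2, so the key drops out. Then M2 = (M1 ⊕ M2) ⊕ M1 over the first 7 bytes.
byte 0: (0d ^ 44) ^ 6c = 49 ^ 6c = 25
byte 1: (13 ^ 3f) ^ 61 = 2c ^ 61 = 4d
byte 2: (30 ^ 41) ^ 75 = 71 ^ 75 = 04
byte 3: (62 ^ 91) ^ 6e = f3 ^ 6e = 9d
byte 4: (79 ^ 2c) ^ 63 = 55 ^ 63 = 36
byte 5: (b0 ^ 66) ^ 68 = d6 ^ 68 = be
byte 6: (c5 ^ dc) ^ 20 = 19 ^ 20 = 39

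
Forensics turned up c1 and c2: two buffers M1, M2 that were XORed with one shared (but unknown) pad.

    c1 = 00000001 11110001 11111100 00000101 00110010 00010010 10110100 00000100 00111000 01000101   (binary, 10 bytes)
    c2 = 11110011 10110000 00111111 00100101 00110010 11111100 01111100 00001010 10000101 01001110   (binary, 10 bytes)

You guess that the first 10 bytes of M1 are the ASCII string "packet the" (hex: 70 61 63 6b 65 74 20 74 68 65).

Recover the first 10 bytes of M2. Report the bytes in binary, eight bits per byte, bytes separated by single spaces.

10000010 00100000 10100000 01001011 01100101 10011010 11101000 01111010 11010101 01101110

First, c1 ⊕ c2 = (M1 ⊕ K) ⊕ (M2 ⊕ K) = M1 ⊕ M2, so the key drops out. Then M2 = (M1 ⊕ M2) ⊕ M1 over the first 10 bytes.
byte 0: (01 ⊕ f3) ⊕ 70 = f2 ⊕ 70 = 82
byte 1: (f1 ⊕ b0) ⊕ 61 = 41 ⊕ 61 = 20
byte 2: (fc ⊕ 3f) ⊕ 63 = c3 ⊕ 63 = a0
byte 3: (05 ⊕ 25) ⊕ 6b = 20 ⊕ 6b = 4b
byte 4: (32 ⊕ 32) ⊕ 65 = 00 ⊕ 65 = 65
byte 5: (12 ⊕ fc) ⊕ 74 = ee ⊕ 74 = 9a
byte 6: (b4 ⊕ 7c) ⊕ 20 = c8 ⊕ 20 = e8
byte 7: (04 ⊕ 0a) ⊕ 74 = 0e ⊕ 74 = 7a
byte 8: (38 ⊕ 85) ⊕ 68 = bd ⊕ 68 = d5
byte 9: (45 ⊕ 4e) ⊕ 65 = 0b ⊕ 65 = 6e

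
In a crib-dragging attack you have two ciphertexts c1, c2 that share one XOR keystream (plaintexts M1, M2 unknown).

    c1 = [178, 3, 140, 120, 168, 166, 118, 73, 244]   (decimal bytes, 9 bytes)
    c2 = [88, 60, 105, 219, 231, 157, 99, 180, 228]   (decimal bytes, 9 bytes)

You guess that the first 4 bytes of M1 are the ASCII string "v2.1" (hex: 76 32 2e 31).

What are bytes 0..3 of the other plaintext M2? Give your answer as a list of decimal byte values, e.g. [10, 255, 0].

[156, 13, 203, 146]

First, c1 ⊕ c2 = (M1 ⊕ K) ⊕ (M2 ⊕ K) = M1 ⊕ M2, so the key drops out. Then M2 = (M1 ⊕ M2) ⊕ M1 over the first 4 bytes.
byte 0: (b2 ^ 58) ^ 76 = ea ^ 76 = 9c
byte 1: (03 ^ 3c) ^ 32 = 3f ^ 32 = 0d
byte 2: (8c ^ 69) ^ 2e = e5 ^ 2e = cb
byte 3: (78 ^ db) ^ 31 = a3 ^ 31 = 92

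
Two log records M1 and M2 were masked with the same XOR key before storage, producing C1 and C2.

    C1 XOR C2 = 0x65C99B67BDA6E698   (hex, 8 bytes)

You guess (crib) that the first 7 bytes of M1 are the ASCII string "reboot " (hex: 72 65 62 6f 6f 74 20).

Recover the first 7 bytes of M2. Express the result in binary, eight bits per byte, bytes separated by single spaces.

00010111 10101100 11111001 00001000 11010010 11010010 11000110

Since C1 ⊕ C2 = M1 ⊕ M2, XORing with the guessed M1 bytes yields the corresponding M2 bytes: M2 = (C1 ⊕ C2) ⊕ M1.
65 ⊕ 72 = 17
c9 ⊕ 65 = ac
9b ⊕ 62 = f9
67 ⊕ 6f = 08
bd ⊕ 6f = d2
a6 ⊕ 74 = d2
e6 ⊕ 20 = c6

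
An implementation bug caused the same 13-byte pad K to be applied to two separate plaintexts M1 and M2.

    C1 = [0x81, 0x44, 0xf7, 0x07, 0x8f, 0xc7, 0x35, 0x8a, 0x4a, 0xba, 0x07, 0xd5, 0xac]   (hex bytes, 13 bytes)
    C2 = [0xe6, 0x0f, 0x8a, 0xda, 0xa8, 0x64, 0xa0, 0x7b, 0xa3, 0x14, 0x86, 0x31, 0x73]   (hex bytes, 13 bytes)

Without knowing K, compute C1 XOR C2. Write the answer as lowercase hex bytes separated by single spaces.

C1 ⊕ C2 = (M1 ⊕ K) ⊕ (M2 ⊕ K) = M1 ⊕ M2 — the shared key cancels under XOR.
81 ⊕ e6 = 67
44 ⊕ 0f = 4b
f7 ⊕ 8a = 7d
07 ⊕ da = dd
8f ⊕ a8 = 27
c7 ⊕ 64 = a3
35 ⊕ a0 = 95
8a ⊕ 7b = f1
4a ⊕ a3 = e9
ba ⊕ 14 = ae
07 ⊕ 86 = 81
d5 ⊕ 31 = e4
ac ⊕ 73 = df

67 4b 7d dd 27 a3 95 f1 e9 ae 81 e4 df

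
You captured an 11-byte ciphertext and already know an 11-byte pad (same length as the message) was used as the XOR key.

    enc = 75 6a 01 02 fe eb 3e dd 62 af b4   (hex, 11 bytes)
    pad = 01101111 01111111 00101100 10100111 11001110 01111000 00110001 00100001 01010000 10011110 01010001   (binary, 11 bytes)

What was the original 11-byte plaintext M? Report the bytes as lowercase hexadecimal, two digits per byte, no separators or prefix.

1a152da530930ffc3231e5

byte 0: 117 XOR 111 =  26
byte 1: 106 XOR 127 =  21
byte 2:   1 XOR  44 =  45
byte 3:   2 XOR 167 = 165
byte 4: 254 XOR 206 =  48
byte 5: 235 XOR 120 = 147
byte 6:  62 XOR  49 =  15
byte 7: 221 XOR  33 = 252
byte 8:  98 XOR  80 =  50
byte 9: 175 XOR 158 =  49
byte 10: 180 XOR  81 = 229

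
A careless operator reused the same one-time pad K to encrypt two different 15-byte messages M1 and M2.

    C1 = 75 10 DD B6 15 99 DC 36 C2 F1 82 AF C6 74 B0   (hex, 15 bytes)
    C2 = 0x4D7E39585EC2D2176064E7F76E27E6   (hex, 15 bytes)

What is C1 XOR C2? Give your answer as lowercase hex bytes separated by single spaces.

C1 ⊕ C2 = (M1 ⊕ K) ⊕ (M2 ⊕ K) = M1 ⊕ M2 — the shared key cancels under XOR.
byte 0: 75 xor 4d = 38
byte 1: 10 xor 7e = 6e
byte 2: dd xor 39 = e4
byte 3: b6 xor 58 = ee
byte 4: 15 xor 5e = 4b
byte 5: 99 xor c2 = 5b
byte 6: dc xor d2 = 0e
byte 7: 36 xor 17 = 21
byte 8: c2 xor 60 = a2
byte 9: f1 xor 64 = 95
byte 10: 82 xor e7 = 65
byte 11: af xor f7 = 58
byte 12: c6 xor 6e = a8
byte 13: 74 xor 27 = 53
byte 14: b0 xor e6 = 56

38 6e e4 ee 4b 5b 0e 21 a2 95 65 58 a8 53 56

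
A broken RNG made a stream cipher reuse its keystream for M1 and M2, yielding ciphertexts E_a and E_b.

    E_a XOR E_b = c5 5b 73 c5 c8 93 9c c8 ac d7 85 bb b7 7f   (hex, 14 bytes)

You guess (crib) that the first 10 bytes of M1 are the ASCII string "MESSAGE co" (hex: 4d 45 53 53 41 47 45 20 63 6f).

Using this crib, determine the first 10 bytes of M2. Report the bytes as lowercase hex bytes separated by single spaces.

88 1e 20 96 89 d4 d9 e8 cf b8

Since E_a ⊕ E_b = M1 ⊕ M2, XORing with the guessed M1 bytes yields the corresponding M2 bytes: M2 = (E_a ⊕ E_b) ⊕ M1.
11000101 ^ 01001101 = 10001000
01011011 ^ 01000101 = 00011110
01110011 ^ 01010011 = 00100000
11000101 ^ 01010011 = 10010110
11001000 ^ 01000001 = 10001001
10010011 ^ 01000111 = 11010100
10011100 ^ 01000101 = 11011001
11001000 ^ 00100000 = 11101000
10101100 ^ 01100011 = 11001111
11010111 ^ 01101111 = 10111000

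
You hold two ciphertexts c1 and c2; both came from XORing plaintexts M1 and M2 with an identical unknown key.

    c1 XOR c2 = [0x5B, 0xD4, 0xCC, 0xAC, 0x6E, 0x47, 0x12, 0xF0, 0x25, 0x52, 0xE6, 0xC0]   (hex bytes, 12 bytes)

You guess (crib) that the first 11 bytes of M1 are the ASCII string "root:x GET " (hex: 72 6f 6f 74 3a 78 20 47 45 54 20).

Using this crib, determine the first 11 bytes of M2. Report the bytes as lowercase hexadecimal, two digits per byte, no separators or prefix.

Since c1 ⊕ c2 = M1 ⊕ M2, XORing with the guessed M1 bytes yields the corresponding M2 bytes: M2 = (c1 ⊕ c2) ⊕ M1.
 91 xor 114 =  41
212 xor 111 = 187
204 xor 111 = 163
172 xor 116 = 216
110 xor  58 =  84
 71 xor 120 =  63
 18 xor  32 =  50
240 xor  71 = 183
 37 xor  69 =  96
 82 xor  84 =   6
230 xor  32 = 198

29bba3d8543f32b76006c6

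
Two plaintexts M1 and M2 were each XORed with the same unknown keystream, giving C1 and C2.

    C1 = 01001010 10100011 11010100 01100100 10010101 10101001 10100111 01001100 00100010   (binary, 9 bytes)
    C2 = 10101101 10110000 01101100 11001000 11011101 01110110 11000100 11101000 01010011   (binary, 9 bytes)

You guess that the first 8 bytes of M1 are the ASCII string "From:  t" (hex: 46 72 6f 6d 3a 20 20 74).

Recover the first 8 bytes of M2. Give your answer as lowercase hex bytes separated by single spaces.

a1 61 d7 c1 72 ff 43 d0

First, C1 ⊕ C2 = (M1 ⊕ K) ⊕ (M2 ⊕ K) = M1 ⊕ M2, so the key drops out. Then M2 = (M1 ⊕ M2) ⊕ M1 over the first 8 bytes.
byte 0: (4a ^ ad) ^ 46 = e7 ^ 46 = a1
byte 1: (a3 ^ b0) ^ 72 = 13 ^ 72 = 61
byte 2: (d4 ^ 6c) ^ 6f = b8 ^ 6f = d7
byte 3: (64 ^ c8) ^ 6d = ac ^ 6d = c1
byte 4: (95 ^ dd) ^ 3a = 48 ^ 3a = 72
byte 5: (a9 ^ 76) ^ 20 = df ^ 20 = ff
byte 6: (a7 ^ c4) ^ 20 = 63 ^ 20 = 43
byte 7: (4c ^ e8) ^ 74 = a4 ^ 74 = d0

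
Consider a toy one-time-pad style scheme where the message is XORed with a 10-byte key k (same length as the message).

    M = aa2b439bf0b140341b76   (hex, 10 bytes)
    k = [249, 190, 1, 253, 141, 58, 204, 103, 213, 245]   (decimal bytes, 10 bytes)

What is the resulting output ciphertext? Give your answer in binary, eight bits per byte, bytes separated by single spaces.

aa XOR f9 = 53
2b XOR be = 95
43 XOR 01 = 42
9b XOR fd = 66
f0 XOR 8d = 7d
b1 XOR 3a = 8b
40 XOR cc = 8c
34 XOR 67 = 53
1b XOR d5 = ce
76 XOR f5 = 83

01010011 10010101 01000010 01100110 01111101 10001011 10001100 01010011 11001110 10000011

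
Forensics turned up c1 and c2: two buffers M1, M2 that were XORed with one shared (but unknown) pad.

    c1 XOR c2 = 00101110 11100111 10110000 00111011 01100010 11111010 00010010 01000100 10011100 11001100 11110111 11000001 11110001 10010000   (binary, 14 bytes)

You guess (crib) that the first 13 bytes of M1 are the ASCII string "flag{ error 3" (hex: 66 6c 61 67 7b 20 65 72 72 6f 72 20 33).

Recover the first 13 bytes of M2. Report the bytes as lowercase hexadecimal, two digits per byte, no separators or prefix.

488bd15c19da7736eea385e1c2

Since c1 ⊕ c2 = M1 ⊕ M2, XORing with the guessed M1 bytes yields the corresponding M2 bytes: M2 = (c1 ⊕ c2) ⊕ M1.
byte 0: 2e ^ 66 = 48
byte 1: e7 ^ 6c = 8b
byte 2: b0 ^ 61 = d1
byte 3: 3b ^ 67 = 5c
byte 4: 62 ^ 7b = 19
byte 5: fa ^ 20 = da
byte 6: 12 ^ 65 = 77
byte 7: 44 ^ 72 = 36
byte 8: 9c ^ 72 = ee
byte 9: cc ^ 6f = a3
byte 10: f7 ^ 72 = 85
byte 11: c1 ^ 20 = e1
byte 12: f1 ^ 33 = c2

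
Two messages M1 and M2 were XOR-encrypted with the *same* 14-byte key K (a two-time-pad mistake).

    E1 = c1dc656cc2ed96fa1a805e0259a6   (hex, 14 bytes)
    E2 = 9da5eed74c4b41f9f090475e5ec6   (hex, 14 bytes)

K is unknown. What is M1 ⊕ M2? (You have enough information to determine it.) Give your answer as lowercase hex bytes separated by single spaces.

5c 79 8b bb 8e a6 d7 03 ea 10 19 5c 07 60

E1 ⊕ E2 = (M1 ⊕ K) ⊕ (M2 ⊕ K) = M1 ⊕ M2 — the shared key cancels under XOR.
11000001 XOR 10011101 = 01011100
11011100 XOR 10100101 = 01111001
01100101 XOR 11101110 = 10001011
01101100 XOR 11010111 = 10111011
11000010 XOR 01001100 = 10001110
11101101 XOR 01001011 = 10100110
10010110 XOR 01000001 = 11010111
11111010 XOR 11111001 = 00000011
00011010 XOR 11110000 = 11101010
10000000 XOR 10010000 = 00010000
01011110 XOR 01000111 = 00011001
00000010 XOR 01011110 = 01011100
01011001 XOR 01011110 = 00000111
10100110 XOR 11000110 = 01100000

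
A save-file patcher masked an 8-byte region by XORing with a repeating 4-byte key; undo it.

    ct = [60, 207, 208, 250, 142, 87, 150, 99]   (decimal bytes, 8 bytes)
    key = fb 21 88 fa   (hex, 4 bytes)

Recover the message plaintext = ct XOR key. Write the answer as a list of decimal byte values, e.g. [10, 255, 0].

The 4-byte key repeats, so the effective keystream is fb 21 88 fa fb 21 88 fa.
byte 0: 3c XOR fb = c7
byte 1: cf XOR 21 = ee
byte 2: d0 XOR 88 = 58
byte 3: fa XOR fa = 00
byte 4: 8e XOR fb = 75
byte 5: 57 XOR 21 = 76
byte 6: 96 XOR 88 = 1e
byte 7: 63 XOR fa = 99

[199, 238, 88, 0, 117, 118, 30, 153]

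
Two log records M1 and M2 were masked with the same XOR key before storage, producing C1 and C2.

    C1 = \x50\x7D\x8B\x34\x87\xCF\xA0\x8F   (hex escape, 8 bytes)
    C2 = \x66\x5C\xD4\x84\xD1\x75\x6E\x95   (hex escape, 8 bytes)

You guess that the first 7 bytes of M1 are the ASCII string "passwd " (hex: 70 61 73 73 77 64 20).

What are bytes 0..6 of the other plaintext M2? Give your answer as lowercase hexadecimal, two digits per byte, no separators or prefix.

46402cc321deee

First, C1 ⊕ C2 = (M1 ⊕ K) ⊕ (M2 ⊕ K) = M1 ⊕ M2, so the key drops out. Then M2 = (M1 ⊕ M2) ⊕ M1 over the first 7 bytes.
byte 0: (50 xor 66) xor 70 = 36 xor 70 = 46
byte 1: (7d xor 5c) xor 61 = 21 xor 61 = 40
byte 2: (8b xor d4) xor 73 = 5f xor 73 = 2c
byte 3: (34 xor 84) xor 73 = b0 xor 73 = c3
byte 4: (87 xor d1) xor 77 = 56 xor 77 = 21
byte 5: (cf xor 75) xor 64 = ba xor 64 = de
byte 6: (a0 xor 6e) xor 20 = ce xor 20 = ee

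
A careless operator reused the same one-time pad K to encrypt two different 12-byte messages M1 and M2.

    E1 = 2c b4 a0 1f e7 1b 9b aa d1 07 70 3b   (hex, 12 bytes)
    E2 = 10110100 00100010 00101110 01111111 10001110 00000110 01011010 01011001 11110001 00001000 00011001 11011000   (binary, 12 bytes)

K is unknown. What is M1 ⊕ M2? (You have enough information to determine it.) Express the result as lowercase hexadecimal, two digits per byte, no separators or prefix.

98968e60691dc1f3200f69e3

E1 ⊕ E2 = (M1 ⊕ K) ⊕ (M2 ⊕ K) = M1 ⊕ M2 — the shared key cancels under XOR.
00101100 xor 10110100 = 10011000
10110100 xor 00100010 = 10010110
10100000 xor 00101110 = 10001110
00011111 xor 01111111 = 01100000
11100111 xor 10001110 = 01101001
00011011 xor 00000110 = 00011101
10011011 xor 01011010 = 11000001
10101010 xor 01011001 = 11110011
11010001 xor 11110001 = 00100000
00000111 xor 00001000 = 00001111
01110000 xor 00011001 = 01101001
00111011 xor 11011000 = 11100011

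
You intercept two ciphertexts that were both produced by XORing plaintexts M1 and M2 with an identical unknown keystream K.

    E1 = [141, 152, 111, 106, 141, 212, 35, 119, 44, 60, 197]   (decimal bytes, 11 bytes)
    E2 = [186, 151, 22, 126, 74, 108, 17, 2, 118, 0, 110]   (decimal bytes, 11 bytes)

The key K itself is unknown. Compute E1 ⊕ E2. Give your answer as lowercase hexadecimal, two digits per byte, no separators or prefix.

370f7914c7b832755a3cab

E1 ⊕ E2 = (M1 ⊕ K) ⊕ (M2 ⊕ K) = M1 ⊕ M2 — the shared key cancels under XOR.
byte 0: 10001101 ⊕ 10111010 = 00110111
byte 1: 10011000 ⊕ 10010111 = 00001111
byte 2: 01101111 ⊕ 00010110 = 01111001
byte 3: 01101010 ⊕ 01111110 = 00010100
byte 4: 10001101 ⊕ 01001010 = 11000111
byte 5: 11010100 ⊕ 01101100 = 10111000
byte 6: 00100011 ⊕ 00010001 = 00110010
byte 7: 01110111 ⊕ 00000010 = 01110101
byte 8: 00101100 ⊕ 01110110 = 01011010
byte 9: 00111100 ⊕ 00000000 = 00111100
byte 10: 11000101 ⊕ 01101110 = 10101011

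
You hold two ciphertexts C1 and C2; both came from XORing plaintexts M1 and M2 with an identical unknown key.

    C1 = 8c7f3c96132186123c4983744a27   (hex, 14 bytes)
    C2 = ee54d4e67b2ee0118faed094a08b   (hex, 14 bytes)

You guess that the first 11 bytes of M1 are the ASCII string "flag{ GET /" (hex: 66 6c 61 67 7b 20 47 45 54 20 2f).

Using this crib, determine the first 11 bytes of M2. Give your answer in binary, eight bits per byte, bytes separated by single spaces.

First, C1 ⊕ C2 = (M1 ⊕ K) ⊕ (M2 ⊕ K) = M1 ⊕ M2, so the key drops out. Then M2 = (M1 ⊕ M2) ⊕ M1 over the first 11 bytes.
byte 0: (8c ⊕ ee) ⊕ 66 = 62 ⊕ 66 = 04
byte 1: (7f ⊕ 54) ⊕ 6c = 2b ⊕ 6c = 47
byte 2: (3c ⊕ d4) ⊕ 61 = e8 ⊕ 61 = 89
byte 3: (96 ⊕ e6) ⊕ 67 = 70 ⊕ 67 = 17
byte 4: (13 ⊕ 7b) ⊕ 7b = 68 ⊕ 7b = 13
byte 5: (21 ⊕ 2e) ⊕ 20 = 0f ⊕ 20 = 2f
byte 6: (86 ⊕ e0) ⊕ 47 = 66 ⊕ 47 = 21
byte 7: (12 ⊕ 11) ⊕ 45 = 03 ⊕ 45 = 46
byte 8: (3c ⊕ 8f) ⊕ 54 = b3 ⊕ 54 = e7
byte 9: (49 ⊕ ae) ⊕ 20 = e7 ⊕ 20 = c7
byte 10: (83 ⊕ d0) ⊕ 2f = 53 ⊕ 2f = 7c

00000100 01000111 10001001 00010111 00010011 00101111 00100001 01000110 11100111 11000111 01111100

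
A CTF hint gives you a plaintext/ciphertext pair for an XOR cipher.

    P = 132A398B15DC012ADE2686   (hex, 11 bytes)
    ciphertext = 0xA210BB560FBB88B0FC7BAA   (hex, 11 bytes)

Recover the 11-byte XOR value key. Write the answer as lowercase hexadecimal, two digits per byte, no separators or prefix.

b13a82dd1a67899a225d2c

Since ciphertext = P ⊕ key, XORing both sides with P gives key = P ⊕ ciphertext.
13 ^ a2 = b1
2a ^ 10 = 3a
39 ^ bb = 82
8b ^ 56 = dd
15 ^ 0f = 1a
dc ^ bb = 67
01 ^ 88 = 89
2a ^ b0 = 9a
de ^ fc = 22
26 ^ 7b = 5d
86 ^ aa = 2c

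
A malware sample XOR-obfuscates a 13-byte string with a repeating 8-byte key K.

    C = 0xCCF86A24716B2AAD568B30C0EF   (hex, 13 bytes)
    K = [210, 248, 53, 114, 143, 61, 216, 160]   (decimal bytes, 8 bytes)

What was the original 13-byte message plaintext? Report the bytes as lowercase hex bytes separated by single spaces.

The 8-byte key repeats, so the effective keystream is d2 f8 35 72 8f 3d d8 a0 d2 f8 35 72 8f.
byte 0: cc ^ d2 = 1e
byte 1: f8 ^ f8 = 00
byte 2: 6a ^ 35 = 5f
byte 3: 24 ^ 72 = 56
byte 4: 71 ^ 8f = fe
byte 5: 6b ^ 3d = 56
byte 6: 2a ^ d8 = f2
byte 7: ad ^ a0 = 0d
byte 8: 56 ^ d2 = 84
byte 9: 8b ^ f8 = 73
byte 10: 30 ^ 35 = 05
byte 11: c0 ^ 72 = b2
byte 12: ef ^ 8f = 60

1e 00 5f 56 fe 56 f2 0d 84 73 05 b2 60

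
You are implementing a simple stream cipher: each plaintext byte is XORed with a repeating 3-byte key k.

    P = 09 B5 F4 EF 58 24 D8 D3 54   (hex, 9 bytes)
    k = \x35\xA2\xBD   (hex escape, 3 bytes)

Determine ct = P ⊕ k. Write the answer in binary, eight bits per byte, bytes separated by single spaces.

00111100 00010111 01001001 11011010 11111010 10011001 11101101 01110001 11101001

The 3-byte key repeats, so the effective keystream is 35 a2 bd 35 a2 bd 35 a2 bd.
byte 0:   9 ^  53 =  60
byte 1: 181 ^ 162 =  23
byte 2: 244 ^ 189 =  73
byte 3: 239 ^  53 = 218
byte 4:  88 ^ 162 = 250
byte 5:  36 ^ 189 = 153
byte 6: 216 ^  53 = 237
byte 7: 211 ^ 162 = 113
byte 8:  84 ^ 189 = 233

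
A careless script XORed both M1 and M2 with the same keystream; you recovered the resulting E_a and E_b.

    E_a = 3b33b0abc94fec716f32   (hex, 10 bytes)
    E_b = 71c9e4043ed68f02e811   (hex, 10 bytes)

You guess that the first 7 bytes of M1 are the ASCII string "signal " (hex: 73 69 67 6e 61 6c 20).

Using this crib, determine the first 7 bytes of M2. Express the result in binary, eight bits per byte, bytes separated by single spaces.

00111001 10010011 00110011 11000001 10010110 11110101 01000011

First, E_a ⊕ E_b = (M1 ⊕ K) ⊕ (M2 ⊕ K) = M1 ⊕ M2, so the key drops out. Then M2 = (M1 ⊕ M2) ⊕ M1 over the first 7 bytes.
byte 0: (3b xor 71) xor 73 = 4a xor 73 = 39
byte 1: (33 xor c9) xor 69 = fa xor 69 = 93
byte 2: (b0 xor e4) xor 67 = 54 xor 67 = 33
byte 3: (ab xor 04) xor 6e = af xor 6e = c1
byte 4: (c9 xor 3e) xor 61 = f7 xor 61 = 96
byte 5: (4f xor d6) xor 6c = 99 xor 6c = f5
byte 6: (ec xor 8f) xor 20 = 63 xor 20 = 43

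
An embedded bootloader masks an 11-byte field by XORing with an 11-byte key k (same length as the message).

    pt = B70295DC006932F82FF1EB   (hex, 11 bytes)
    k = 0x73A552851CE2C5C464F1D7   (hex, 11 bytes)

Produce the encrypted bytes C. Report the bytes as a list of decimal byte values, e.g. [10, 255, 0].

b7 XOR 73 = c4
02 XOR a5 = a7
95 XOR 52 = c7
dc XOR 85 = 59
00 XOR 1c = 1c
69 XOR e2 = 8b
32 XOR c5 = f7
f8 XOR c4 = 3c
2f XOR 64 = 4b
f1 XOR f1 = 00
eb XOR d7 = 3c

[196, 167, 199, 89, 28, 139, 247, 60, 75, 0, 60]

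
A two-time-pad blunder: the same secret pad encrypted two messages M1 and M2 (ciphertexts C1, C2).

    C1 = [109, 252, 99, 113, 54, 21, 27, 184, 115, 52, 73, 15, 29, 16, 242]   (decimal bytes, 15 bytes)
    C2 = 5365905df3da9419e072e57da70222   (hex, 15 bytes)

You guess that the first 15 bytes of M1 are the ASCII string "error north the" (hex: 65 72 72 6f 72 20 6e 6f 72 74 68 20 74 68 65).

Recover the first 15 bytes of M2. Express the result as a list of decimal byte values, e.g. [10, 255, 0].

[91, 235, 129, 67, 183, 239, 225, 206, 225, 50, 196, 82, 206, 122, 181]

First, C1 ⊕ C2 = (M1 ⊕ K) ⊕ (M2 ⊕ K) = M1 ⊕ M2, so the key drops out. Then M2 = (M1 ⊕ M2) ⊕ M1 over the first 15 bytes.
byte 0: (6d XOR 53) XOR 65 = 3e XOR 65 = 5b
byte 1: (fc XOR 65) XOR 72 = 99 XOR 72 = eb
byte 2: (63 XOR 90) XOR 72 = f3 XOR 72 = 81
byte 3: (71 XOR 5d) XOR 6f = 2c XOR 6f = 43
byte 4: (36 XOR f3) XOR 72 = c5 XOR 72 = b7
byte 5: (15 XOR da) XOR 20 = cf XOR 20 = ef
byte 6: (1b XOR 94) XOR 6e = 8f XOR 6e = e1
byte 7: (b8 XOR 19) XOR 6f = a1 XOR 6f = ce
byte 8: (73 XOR e0) XOR 72 = 93 XOR 72 = e1
byte 9: (34 XOR 72) XOR 74 = 46 XOR 74 = 32
byte 10: (49 XOR e5) XOR 68 = ac XOR 68 = c4
byte 11: (0f XOR 7d) XOR 20 = 72 XOR 20 = 52
byte 12: (1d XOR a7) XOR 74 = ba XOR 74 = ce
byte 13: (10 XOR 02) XOR 68 = 12 XOR 68 = 7a
byte 14: (f2 XOR 22) XOR 65 = d0 XOR 65 = b5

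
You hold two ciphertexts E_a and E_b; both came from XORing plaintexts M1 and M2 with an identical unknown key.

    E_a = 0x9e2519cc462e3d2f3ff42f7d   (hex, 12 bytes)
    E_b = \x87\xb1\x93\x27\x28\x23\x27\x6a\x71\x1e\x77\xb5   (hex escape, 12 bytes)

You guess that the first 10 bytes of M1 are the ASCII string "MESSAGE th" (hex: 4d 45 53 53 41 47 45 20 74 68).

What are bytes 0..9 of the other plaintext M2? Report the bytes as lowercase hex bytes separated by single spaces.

54 d1 d9 b8 2f 4a 5f 65 3a 82

First, E_a ⊕ E_b = (M1 ⊕ K) ⊕ (M2 ⊕ K) = M1 ⊕ M2, so the key drops out. Then M2 = (M1 ⊕ M2) ⊕ M1 over the first 10 bytes.
byte 0: (9e ^ 87) ^ 4d = 19 ^ 4d = 54
byte 1: (25 ^ b1) ^ 45 = 94 ^ 45 = d1
byte 2: (19 ^ 93) ^ 53 = 8a ^ 53 = d9
byte 3: (cc ^ 27) ^ 53 = eb ^ 53 = b8
byte 4: (46 ^ 28) ^ 41 = 6e ^ 41 = 2f
byte 5: (2e ^ 23) ^ 47 = 0d ^ 47 = 4a
byte 6: (3d ^ 27) ^ 45 = 1a ^ 45 = 5f
byte 7: (2f ^ 6a) ^ 20 = 45 ^ 20 = 65
byte 8: (3f ^ 71) ^ 74 = 4e ^ 74 = 3a
byte 9: (f4 ^ 1e) ^ 68 = ea ^ 68 = 82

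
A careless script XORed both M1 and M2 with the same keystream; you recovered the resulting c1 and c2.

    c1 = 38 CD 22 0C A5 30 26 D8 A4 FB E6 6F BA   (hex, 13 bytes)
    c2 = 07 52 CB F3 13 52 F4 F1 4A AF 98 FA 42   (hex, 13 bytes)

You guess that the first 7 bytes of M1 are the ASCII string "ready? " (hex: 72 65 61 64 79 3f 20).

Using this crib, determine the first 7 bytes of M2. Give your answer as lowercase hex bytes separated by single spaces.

4d fa 88 9b cf 5d f2

First, c1 ⊕ c2 = (M1 ⊕ K) ⊕ (M2 ⊕ K) = M1 ⊕ M2, so the key drops out. Then M2 = (M1 ⊕ M2) ⊕ M1 over the first 7 bytes.
byte 0: (38 XOR 07) XOR 72 = 3f XOR 72 = 4d
byte 1: (cd XOR 52) XOR 65 = 9f XOR 65 = fa
byte 2: (22 XOR cb) XOR 61 = e9 XOR 61 = 88
byte 3: (0c XOR f3) XOR 64 = ff XOR 64 = 9b
byte 4: (a5 XOR 13) XOR 79 = b6 XOR 79 = cf
byte 5: (30 XOR 52) XOR 3f = 62 XOR 3f = 5d
byte 6: (26 XOR f4) XOR 20 = d2 XOR 20 = f2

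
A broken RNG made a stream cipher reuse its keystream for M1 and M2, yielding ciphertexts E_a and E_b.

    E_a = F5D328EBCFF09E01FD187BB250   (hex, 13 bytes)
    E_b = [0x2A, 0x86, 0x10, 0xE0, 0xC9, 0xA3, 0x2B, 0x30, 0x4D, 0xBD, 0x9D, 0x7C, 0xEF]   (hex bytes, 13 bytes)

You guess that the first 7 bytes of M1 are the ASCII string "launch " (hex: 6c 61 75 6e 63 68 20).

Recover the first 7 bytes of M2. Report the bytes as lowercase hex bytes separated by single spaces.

First, E_a ⊕ E_b = (M1 ⊕ K) ⊕ (M2 ⊕ K) = M1 ⊕ M2, so the key drops out. Then M2 = (M1 ⊕ M2) ⊕ M1 over the first 7 bytes.
byte 0: (f5 ^ 2a) ^ 6c = df ^ 6c = b3
byte 1: (d3 ^ 86) ^ 61 = 55 ^ 61 = 34
byte 2: (28 ^ 10) ^ 75 = 38 ^ 75 = 4d
byte 3: (eb ^ e0) ^ 6e = 0b ^ 6e = 65
byte 4: (cf ^ c9) ^ 63 = 06 ^ 63 = 65
byte 5: (f0 ^ a3) ^ 68 = 53 ^ 68 = 3b
byte 6: (9e ^ 2b) ^ 20 = b5 ^ 20 = 95

b3 34 4d 65 65 3b 95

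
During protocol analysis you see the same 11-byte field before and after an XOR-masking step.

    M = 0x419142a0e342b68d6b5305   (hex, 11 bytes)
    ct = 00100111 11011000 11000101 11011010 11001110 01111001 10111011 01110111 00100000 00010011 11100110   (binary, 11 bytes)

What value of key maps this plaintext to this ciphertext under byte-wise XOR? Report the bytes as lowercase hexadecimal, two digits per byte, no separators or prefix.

Since ct = M ⊕ key, XORing both sides with M gives key = M ⊕ ct.
41 xor 27 = 66
91 xor d8 = 49
42 xor c5 = 87
a0 xor da = 7a
e3 xor ce = 2d
42 xor 79 = 3b
b6 xor bb = 0d
8d xor 77 = fa
6b xor 20 = 4b
53 xor 13 = 40
05 xor e6 = e3

6649877a2d3b0dfa4b40e3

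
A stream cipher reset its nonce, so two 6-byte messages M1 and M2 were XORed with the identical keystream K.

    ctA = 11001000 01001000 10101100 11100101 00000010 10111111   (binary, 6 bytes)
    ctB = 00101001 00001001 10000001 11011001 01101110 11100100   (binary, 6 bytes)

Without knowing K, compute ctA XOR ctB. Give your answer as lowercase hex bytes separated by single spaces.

e1 41 2d 3c 6c 5b

ctA ⊕ ctB = (M1 ⊕ K) ⊕ (M2 ⊕ K) = M1 ⊕ M2 — the shared key cancels under XOR.
200 ⊕  41 = 225
 72 ⊕   9 =  65
172 ⊕ 129 =  45
229 ⊕ 217 =  60
  2 ⊕ 110 = 108
191 ⊕ 228 =  91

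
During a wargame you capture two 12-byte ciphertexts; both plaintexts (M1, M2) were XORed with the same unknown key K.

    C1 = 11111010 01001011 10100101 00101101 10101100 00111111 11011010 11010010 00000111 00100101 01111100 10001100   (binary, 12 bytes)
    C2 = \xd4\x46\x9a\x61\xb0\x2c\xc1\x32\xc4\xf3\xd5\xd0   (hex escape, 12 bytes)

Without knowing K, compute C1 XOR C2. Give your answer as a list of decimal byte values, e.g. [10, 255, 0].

[46, 13, 63, 76, 28, 19, 27, 224, 195, 214, 169, 92]

C1 ⊕ C2 = (M1 ⊕ K) ⊕ (M2 ⊕ K) = M1 ⊕ M2 — the shared key cancels under XOR.
fa ^ d4 = 2e
4b ^ 46 = 0d
a5 ^ 9a = 3f
2d ^ 61 = 4c
ac ^ b0 = 1c
3f ^ 2c = 13
da ^ c1 = 1b
d2 ^ 32 = e0
07 ^ c4 = c3
25 ^ f3 = d6
7c ^ d5 = a9
8c ^ d0 = 5c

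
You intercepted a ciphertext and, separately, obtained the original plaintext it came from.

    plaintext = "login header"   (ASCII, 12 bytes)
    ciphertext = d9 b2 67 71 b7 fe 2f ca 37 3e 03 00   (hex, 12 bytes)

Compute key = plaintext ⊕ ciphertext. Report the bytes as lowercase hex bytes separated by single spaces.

Since ciphertext = plaintext ⊕ key, XORing both sides with plaintext gives key = plaintext ⊕ ciphertext.
6c ⊕ d9 = b5
6f ⊕ b2 = dd
67 ⊕ 67 = 00
69 ⊕ 71 = 18
6e ⊕ b7 = d9
20 ⊕ fe = de
68 ⊕ 2f = 47
65 ⊕ ca = af
61 ⊕ 37 = 56
64 ⊕ 3e = 5a
65 ⊕ 03 = 66
72 ⊕ 00 = 72

b5 dd 00 18 d9 de 47 af 56 5a 66 72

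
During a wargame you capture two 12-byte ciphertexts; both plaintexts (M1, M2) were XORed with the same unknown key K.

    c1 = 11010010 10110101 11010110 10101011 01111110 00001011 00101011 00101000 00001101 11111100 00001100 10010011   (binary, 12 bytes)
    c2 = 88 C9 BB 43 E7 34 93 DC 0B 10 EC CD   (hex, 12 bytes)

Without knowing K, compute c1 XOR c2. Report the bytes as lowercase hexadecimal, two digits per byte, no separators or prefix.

c1 ⊕ c2 = (M1 ⊕ K) ⊕ (M2 ⊕ K) = M1 ⊕ M2 — the shared key cancels under XOR.
210 xor 136 =  90
181 xor 201 = 124
214 xor 187 = 109
171 xor  67 = 232
126 xor 231 = 153
 11 xor  52 =  63
 43 xor 147 = 184
 40 xor 220 = 244
 13 xor  11 =   6
252 xor  16 = 236
 12 xor 236 = 224
147 xor 205 =  94

5a7c6de8993fb8f406ece05e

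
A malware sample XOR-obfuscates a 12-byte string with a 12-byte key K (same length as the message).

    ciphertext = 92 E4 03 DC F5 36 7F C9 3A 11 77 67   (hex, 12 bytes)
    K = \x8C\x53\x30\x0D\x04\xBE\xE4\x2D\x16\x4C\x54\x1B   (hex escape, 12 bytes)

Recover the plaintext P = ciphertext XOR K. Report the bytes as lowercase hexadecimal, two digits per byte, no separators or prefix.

1eb733d1f1889be42c5d237c

byte 0: 92 ^ 8c = 1e
byte 1: e4 ^ 53 = b7
byte 2: 03 ^ 30 = 33
byte 3: dc ^ 0d = d1
byte 4: f5 ^ 04 = f1
byte 5: 36 ^ be = 88
byte 6: 7f ^ e4 = 9b
byte 7: c9 ^ 2d = e4
byte 8: 3a ^ 16 = 2c
byte 9: 11 ^ 4c = 5d
byte 10: 77 ^ 54 = 23
byte 11: 67 ^ 1b = 7c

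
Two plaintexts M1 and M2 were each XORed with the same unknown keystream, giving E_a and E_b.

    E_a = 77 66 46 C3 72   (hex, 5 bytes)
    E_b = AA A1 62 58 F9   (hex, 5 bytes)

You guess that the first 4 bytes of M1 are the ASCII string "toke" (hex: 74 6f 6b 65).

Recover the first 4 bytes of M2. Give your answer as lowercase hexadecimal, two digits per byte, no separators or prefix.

First, E_a ⊕ E_b = (M1 ⊕ K) ⊕ (M2 ⊕ K) = M1 ⊕ M2, so the key drops out. Then M2 = (M1 ⊕ M2) ⊕ M1 over the first 4 bytes.
byte 0: (77 ^ aa) ^ 74 = dd ^ 74 = a9
byte 1: (66 ^ a1) ^ 6f = c7 ^ 6f = a8
byte 2: (46 ^ 62) ^ 6b = 24 ^ 6b = 4f
byte 3: (c3 ^ 58) ^ 65 = 9b ^ 65 = fe

a9a84ffe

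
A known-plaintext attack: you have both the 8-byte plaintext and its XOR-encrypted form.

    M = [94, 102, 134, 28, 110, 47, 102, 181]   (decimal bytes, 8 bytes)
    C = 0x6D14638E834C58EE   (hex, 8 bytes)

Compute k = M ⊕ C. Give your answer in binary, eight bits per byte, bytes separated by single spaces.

Since C = M ⊕ k, XORing both sides with M gives k = M ⊕ C.
byte 0: 5e ^ 6d = 33
byte 1: 66 ^ 14 = 72
byte 2: 86 ^ 63 = e5
byte 3: 1c ^ 8e = 92
byte 4: 6e ^ 83 = ed
byte 5: 2f ^ 4c = 63
byte 6: 66 ^ 58 = 3e
byte 7: b5 ^ ee = 5b

00110011 01110010 11100101 10010010 11101101 01100011 00111110 01011011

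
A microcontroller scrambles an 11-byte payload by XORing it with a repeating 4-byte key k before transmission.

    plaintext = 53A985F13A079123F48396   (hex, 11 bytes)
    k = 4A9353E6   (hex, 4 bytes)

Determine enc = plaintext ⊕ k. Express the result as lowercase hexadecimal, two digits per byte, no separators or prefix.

The 4-byte key repeats, so the effective keystream is 4a 93 53 e6 4a 93 53 e6 4a 93 53.
byte 0: 53 XOR 4a = 19
byte 1: a9 XOR 93 = 3a
byte 2: 85 XOR 53 = d6
byte 3: f1 XOR e6 = 17
byte 4: 3a XOR 4a = 70
byte 5: 07 XOR 93 = 94
byte 6: 91 XOR 53 = c2
byte 7: 23 XOR e6 = c5
byte 8: f4 XOR 4a = be
byte 9: 83 XOR 93 = 10
byte 10: 96 XOR 53 = c5

193ad6177094c2c5be10c5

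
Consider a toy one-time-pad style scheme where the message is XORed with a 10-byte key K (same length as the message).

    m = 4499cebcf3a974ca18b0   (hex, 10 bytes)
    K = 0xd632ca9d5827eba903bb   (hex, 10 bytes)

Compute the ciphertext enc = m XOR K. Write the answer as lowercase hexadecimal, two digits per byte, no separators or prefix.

92ab0421ab8e9f631b0b

byte 0: 44 ⊕ d6 = 92
byte 1: 99 ⊕ 32 = ab
byte 2: ce ⊕ ca = 04
byte 3: bc ⊕ 9d = 21
byte 4: f3 ⊕ 58 = ab
byte 5: a9 ⊕ 27 = 8e
byte 6: 74 ⊕ eb = 9f
byte 7: ca ⊕ a9 = 63
byte 8: 18 ⊕ 03 = 1b
byte 9: b0 ⊕ bb = 0b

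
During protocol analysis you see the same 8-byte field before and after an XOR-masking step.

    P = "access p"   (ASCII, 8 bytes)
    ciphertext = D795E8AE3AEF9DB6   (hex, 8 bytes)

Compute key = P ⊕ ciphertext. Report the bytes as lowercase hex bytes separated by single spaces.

Since ciphertext = P ⊕ key, XORing both sides with P gives key = P ⊕ ciphertext.
01100001 XOR 11010111 = 10110110
01100011 XOR 10010101 = 11110110
01100011 XOR 11101000 = 10001011
01100101 XOR 10101110 = 11001011
01110011 XOR 00111010 = 01001001
01110011 XOR 11101111 = 10011100
00100000 XOR 10011101 = 10111101
01110000 XOR 10110110 = 11000110

b6 f6 8b cb 49 9c bd c6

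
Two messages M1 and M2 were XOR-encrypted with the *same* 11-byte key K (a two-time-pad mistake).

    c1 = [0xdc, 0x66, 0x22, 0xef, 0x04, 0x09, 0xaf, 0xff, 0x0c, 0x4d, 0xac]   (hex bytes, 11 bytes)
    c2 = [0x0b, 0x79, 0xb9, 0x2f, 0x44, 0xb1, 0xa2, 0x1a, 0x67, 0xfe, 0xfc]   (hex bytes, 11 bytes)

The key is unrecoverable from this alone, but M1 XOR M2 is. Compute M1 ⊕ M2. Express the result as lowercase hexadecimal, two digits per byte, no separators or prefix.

d71f9bc040b80de56bb350

c1 ⊕ c2 = (M1 ⊕ K) ⊕ (M2 ⊕ K) = M1 ⊕ M2 — the shared key cancels under XOR.
220 xor  11 = 215
102 xor 121 =  31
 34 xor 185 = 155
239 xor  47 = 192
  4 xor  68 =  64
  9 xor 177 = 184
175 xor 162 =  13
255 xor  26 = 229
 12 xor 103 = 107
 77 xor 254 = 179
172 xor 252 =  80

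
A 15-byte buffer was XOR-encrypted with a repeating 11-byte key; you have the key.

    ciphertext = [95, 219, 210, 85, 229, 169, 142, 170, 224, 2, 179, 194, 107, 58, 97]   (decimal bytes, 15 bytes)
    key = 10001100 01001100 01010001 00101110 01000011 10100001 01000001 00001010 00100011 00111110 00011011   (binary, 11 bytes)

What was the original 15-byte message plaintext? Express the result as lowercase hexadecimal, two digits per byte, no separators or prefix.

The 11-byte key repeats, so the effective keystream is 8c 4c 51 2e 43 a1 41 0a 23 3e 1b 8c 4c 51 2e.
byte 0: 5f ^ 8c = d3
byte 1: db ^ 4c = 97
byte 2: d2 ^ 51 = 83
byte 3: 55 ^ 2e = 7b
byte 4: e5 ^ 43 = a6
byte 5: a9 ^ a1 = 08
byte 6: 8e ^ 41 = cf
byte 7: aa ^ 0a = a0
byte 8: e0 ^ 23 = c3
byte 9: 02 ^ 3e = 3c
byte 10: b3 ^ 1b = a8
byte 11: c2 ^ 8c = 4e
byte 12: 6b ^ 4c = 27
byte 13: 3a ^ 51 = 6b
byte 14: 61 ^ 2e = 4f

d397837ba608cfa0c33ca84e276b4f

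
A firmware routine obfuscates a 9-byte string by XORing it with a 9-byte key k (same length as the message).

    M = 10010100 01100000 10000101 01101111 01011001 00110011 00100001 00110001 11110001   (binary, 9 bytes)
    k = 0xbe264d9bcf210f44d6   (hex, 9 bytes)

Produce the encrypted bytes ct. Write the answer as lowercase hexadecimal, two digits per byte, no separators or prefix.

2a46c8f496122e7527

byte 0: 148 ⊕ 190 =  42
byte 1:  96 ⊕  38 =  70
byte 2: 133 ⊕  77 = 200
byte 3: 111 ⊕ 155 = 244
byte 4:  89 ⊕ 207 = 150
byte 5:  51 ⊕  33 =  18
byte 6:  33 ⊕  15 =  46
byte 7:  49 ⊕  68 = 117
byte 8: 241 ⊕ 214 =  39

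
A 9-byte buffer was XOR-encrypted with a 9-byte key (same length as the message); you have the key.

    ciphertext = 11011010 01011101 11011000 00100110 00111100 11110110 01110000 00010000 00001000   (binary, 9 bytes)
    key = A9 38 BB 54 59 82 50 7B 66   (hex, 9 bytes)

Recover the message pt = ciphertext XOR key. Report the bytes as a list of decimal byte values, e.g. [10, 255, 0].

XOR is its own inverse, so applying the key byte-wise gives the result directly.
da XOR a9 = 73
5d XOR 38 = 65
d8 XOR bb = 63
26 XOR 54 = 72
3c XOR 59 = 65
f6 XOR 82 = 74
70 XOR 50 = 20
10 XOR 7b = 6b
08 XOR 66 = 6e

[115, 101, 99, 114, 101, 116, 32, 107, 110]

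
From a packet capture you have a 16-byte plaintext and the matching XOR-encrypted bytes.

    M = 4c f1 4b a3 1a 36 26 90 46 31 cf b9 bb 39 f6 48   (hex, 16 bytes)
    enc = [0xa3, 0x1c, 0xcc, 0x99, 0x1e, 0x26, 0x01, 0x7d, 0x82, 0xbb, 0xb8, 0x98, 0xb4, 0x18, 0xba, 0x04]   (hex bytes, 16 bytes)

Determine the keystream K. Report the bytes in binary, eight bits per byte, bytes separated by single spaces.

Since enc = M ⊕ K, XORing both sides with M gives K = M ⊕ enc.
byte 0: 4c xor a3 = ef
byte 1: f1 xor 1c = ed
byte 2: 4b xor cc = 87
byte 3: a3 xor 99 = 3a
byte 4: 1a xor 1e = 04
byte 5: 36 xor 26 = 10
byte 6: 26 xor 01 = 27
byte 7: 90 xor 7d = ed
byte 8: 46 xor 82 = c4
byte 9: 31 xor bb = 8a
byte 10: cf xor b8 = 77
byte 11: b9 xor 98 = 21
byte 12: bb xor b4 = 0f
byte 13: 39 xor 18 = 21
byte 14: f6 xor ba = 4c
byte 15: 48 xor 04 = 4c

11101111 11101101 10000111 00111010 00000100 00010000 00100111 11101101 11000100 10001010 01110111 00100001 00001111 00100001 01001100 01001100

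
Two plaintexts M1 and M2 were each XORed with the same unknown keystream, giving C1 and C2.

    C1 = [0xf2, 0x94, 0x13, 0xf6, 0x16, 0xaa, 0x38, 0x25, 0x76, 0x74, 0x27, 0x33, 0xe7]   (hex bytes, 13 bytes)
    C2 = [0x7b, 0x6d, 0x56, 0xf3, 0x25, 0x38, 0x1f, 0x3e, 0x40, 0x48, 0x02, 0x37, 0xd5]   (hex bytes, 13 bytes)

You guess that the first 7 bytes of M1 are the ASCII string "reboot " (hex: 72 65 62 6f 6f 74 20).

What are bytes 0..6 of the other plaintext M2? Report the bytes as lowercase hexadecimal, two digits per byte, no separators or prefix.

First, C1 ⊕ C2 = (M1 ⊕ K) ⊕ (M2 ⊕ K) = M1 ⊕ M2, so the key drops out. Then M2 = (M1 ⊕ M2) ⊕ M1 over the first 7 bytes.
byte 0: (f2 ⊕ 7b) ⊕ 72 = 89 ⊕ 72 = fb
byte 1: (94 ⊕ 6d) ⊕ 65 = f9 ⊕ 65 = 9c
byte 2: (13 ⊕ 56) ⊕ 62 = 45 ⊕ 62 = 27
byte 3: (f6 ⊕ f3) ⊕ 6f = 05 ⊕ 6f = 6a
byte 4: (16 ⊕ 25) ⊕ 6f = 33 ⊕ 6f = 5c
byte 5: (aa ⊕ 38) ⊕ 74 = 92 ⊕ 74 = e6
byte 6: (38 ⊕ 1f) ⊕ 20 = 27 ⊕ 20 = 07

fb9c276a5ce607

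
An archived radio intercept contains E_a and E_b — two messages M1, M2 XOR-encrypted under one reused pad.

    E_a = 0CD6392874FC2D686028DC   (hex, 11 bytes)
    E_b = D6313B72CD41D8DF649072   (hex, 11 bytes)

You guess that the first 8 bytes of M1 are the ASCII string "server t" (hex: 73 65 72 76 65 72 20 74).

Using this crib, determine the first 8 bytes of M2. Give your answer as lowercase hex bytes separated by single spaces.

First, E_a ⊕ E_b = (M1 ⊕ K) ⊕ (M2 ⊕ K) = M1 ⊕ M2, so the key drops out. Then M2 = (M1 ⊕ M2) ⊕ M1 over the first 8 bytes.
byte 0: (0c xor d6) xor 73 = da xor 73 = a9
byte 1: (d6 xor 31) xor 65 = e7 xor 65 = 82
byte 2: (39 xor 3b) xor 72 = 02 xor 72 = 70
byte 3: (28 xor 72) xor 76 = 5a xor 76 = 2c
byte 4: (74 xor cd) xor 65 = b9 xor 65 = dc
byte 5: (fc xor 41) xor 72 = bd xor 72 = cf
byte 6: (2d xor d8) xor 20 = f5 xor 20 = d5
byte 7: (68 xor df) xor 74 = b7 xor 74 = c3

a9 82 70 2c dc cf d5 c3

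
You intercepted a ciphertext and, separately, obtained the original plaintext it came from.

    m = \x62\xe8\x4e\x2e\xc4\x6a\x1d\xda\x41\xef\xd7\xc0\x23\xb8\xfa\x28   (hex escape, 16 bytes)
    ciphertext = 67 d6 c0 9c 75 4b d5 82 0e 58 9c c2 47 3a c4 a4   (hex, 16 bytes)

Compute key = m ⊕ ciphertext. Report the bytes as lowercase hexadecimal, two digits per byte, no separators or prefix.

053e8eb2b121c8584fb74b0264823e8c

Since ciphertext = m ⊕ key, XORing both sides with m gives key = m ⊕ ciphertext.
byte 0: 62 XOR 67 = 05
byte 1: e8 XOR d6 = 3e
byte 2: 4e XOR c0 = 8e
byte 3: 2e XOR 9c = b2
byte 4: c4 XOR 75 = b1
byte 5: 6a XOR 4b = 21
byte 6: 1d XOR d5 = c8
byte 7: da XOR 82 = 58
byte 8: 41 XOR 0e = 4f
byte 9: ef XOR 58 = b7
byte 10: d7 XOR 9c = 4b
byte 11: c0 XOR c2 = 02
byte 12: 23 XOR 47 = 64
byte 13: b8 XOR 3a = 82
byte 14: fa XOR c4 = 3e
byte 15: 28 XOR a4 = 8c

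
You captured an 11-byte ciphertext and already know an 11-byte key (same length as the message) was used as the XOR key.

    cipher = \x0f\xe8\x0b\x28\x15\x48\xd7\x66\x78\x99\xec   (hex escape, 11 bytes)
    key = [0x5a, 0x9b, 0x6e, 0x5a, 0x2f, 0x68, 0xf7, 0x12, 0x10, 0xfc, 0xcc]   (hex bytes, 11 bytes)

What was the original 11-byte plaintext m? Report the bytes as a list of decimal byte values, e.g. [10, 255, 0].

[85, 115, 101, 114, 58, 32, 32, 116, 104, 101, 32]

XOR is its own inverse, so applying the key byte-wise gives the result directly.
0f xor 5a = 55
e8 xor 9b = 73
0b xor 6e = 65
28 xor 5a = 72
15 xor 2f = 3a
48 xor 68 = 20
d7 xor f7 = 20
66 xor 12 = 74
78 xor 10 = 68
99 xor fc = 65
ec xor cc = 20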